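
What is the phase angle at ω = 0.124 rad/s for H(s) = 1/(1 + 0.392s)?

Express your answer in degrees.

Phase = -arctan(ωτ) = -arctan(0.124 × 0.392) = -2.8°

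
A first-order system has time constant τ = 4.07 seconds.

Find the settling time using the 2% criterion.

For first-order system, 2% settling time ≈ 4τ = 4 × 4.07 = 16.28 s.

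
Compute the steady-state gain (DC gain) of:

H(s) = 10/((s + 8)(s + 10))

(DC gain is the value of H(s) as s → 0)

DC gain = H(0) = 10/(8 × 10) = 10/80 = 0.125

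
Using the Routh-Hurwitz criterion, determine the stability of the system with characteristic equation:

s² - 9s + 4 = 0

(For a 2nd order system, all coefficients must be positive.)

Coefficients: 1, -9, 4. b=-9 not positive, so system is unstable.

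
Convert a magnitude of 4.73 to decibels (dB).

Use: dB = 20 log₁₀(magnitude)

dB = 20 log₁₀(4.73) = 13.5 dB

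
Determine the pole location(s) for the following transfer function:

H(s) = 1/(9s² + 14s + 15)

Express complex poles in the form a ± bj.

Discriminant = 14² - 4×9×15 = 196 - 540 = -344 < 0, so the poles are a complex conjugate pair s = (-14 ± j√344)/(2×9). Real part = -14/(2×9) = -14/18 ≈ -0.7778; imaginary part = ±√344/(2×9) ≈ 1.0304. Poles: s = -0.7778 ± 1.0304j.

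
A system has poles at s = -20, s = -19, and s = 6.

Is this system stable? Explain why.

Pole(s) at s = 6 are not in the left half-plane. System is unstable.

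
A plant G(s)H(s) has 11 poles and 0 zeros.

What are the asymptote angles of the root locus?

n - m = 11 - 0 = 11. Angles: θk = (2k + 1)·180°/11 = 16.36°, 49.09°, 81.82°, 114.55°, 147.27°, 180°, 212.73°, 245.45°, 278.18°, 310.91°, 343.64°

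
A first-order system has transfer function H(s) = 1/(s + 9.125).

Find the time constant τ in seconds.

For H(s) = 1/(s + 1/τ), the pole is at -1/τ = -9.125, so τ = 1/9.125 = 0.1096 s.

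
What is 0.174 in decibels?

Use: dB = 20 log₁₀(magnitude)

dB = 20 log₁₀(0.174) = -15.2 dB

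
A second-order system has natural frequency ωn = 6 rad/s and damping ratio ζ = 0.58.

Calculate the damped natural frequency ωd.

ωd = ωn√(1 - ζ²) = 6√(1 - 0.58²) = 4.89 rad/s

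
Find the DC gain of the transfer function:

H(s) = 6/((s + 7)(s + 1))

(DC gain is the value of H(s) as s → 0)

DC gain = H(0) = 6/(7 × 1) = 6/7 = 0.8571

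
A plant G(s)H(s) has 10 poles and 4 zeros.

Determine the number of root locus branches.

Root locus has n branches where n = number of poles = 10.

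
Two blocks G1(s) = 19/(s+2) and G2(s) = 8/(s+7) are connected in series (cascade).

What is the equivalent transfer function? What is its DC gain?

Series: multiply transfer functions. G_eq = 19/(s+2) × 8/(s+7) = 152/((s+2)(s+7)). DC gain = 152/(2×7) = 10.8571.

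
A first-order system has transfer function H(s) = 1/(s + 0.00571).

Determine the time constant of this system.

For H(s) = 1/(s + 1/τ), the pole is at -1/τ = -0.00571, so τ = 1/0.00571 = 175.1 s.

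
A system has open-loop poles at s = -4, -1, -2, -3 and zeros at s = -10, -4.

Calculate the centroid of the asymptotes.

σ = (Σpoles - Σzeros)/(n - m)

σ = (Σpoles - Σzeros)/(n - m) = (-10 - (-14))/(4 - 2) = 4/2 = 2.0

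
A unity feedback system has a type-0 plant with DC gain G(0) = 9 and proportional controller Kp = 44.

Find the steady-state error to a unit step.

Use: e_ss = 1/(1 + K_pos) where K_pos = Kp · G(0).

K_pos = Kp · G(0) = 44 × 9 = 396. e_ss = 1/(1 + 396) = 0.0025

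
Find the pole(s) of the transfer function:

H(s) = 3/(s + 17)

Pole is where denominator = 0: s + 17 = 0, so s = -17.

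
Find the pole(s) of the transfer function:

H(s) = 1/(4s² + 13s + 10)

Discriminant = 13² - 4×4×10 = 169 - 160 = 9 > 0, so two distinct real poles. Using quadratic formula: s = (-13 ± √9)/(2×4) = (-13 ± √9)/8, with √9 = 3. s₁ = -10/8 = -1.25, s₂ = -16/8 = -2. Poles: s₁ = -1.25, s₂ = -2.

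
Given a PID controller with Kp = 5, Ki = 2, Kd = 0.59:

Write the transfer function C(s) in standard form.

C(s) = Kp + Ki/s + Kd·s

Substituting values: C(s) = 5 + 2/s + 0.59s = (0.59s² + 5s + 2)/s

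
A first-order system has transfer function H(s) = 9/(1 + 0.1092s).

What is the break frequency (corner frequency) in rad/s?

Corner frequency = 1/τ = 1/0.1092 = 9.158 rad/s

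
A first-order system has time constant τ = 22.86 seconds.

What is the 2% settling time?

For first-order system, 2% settling time ≈ 4τ = 4 × 22.86 = 91.44 s.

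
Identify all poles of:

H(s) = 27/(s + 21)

Pole is where denominator = 0: s + 21 = 0, so s = -21.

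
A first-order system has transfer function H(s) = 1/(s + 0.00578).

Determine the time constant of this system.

For H(s) = 1/(s + 1/τ), the pole is at -1/τ = -0.00578, so τ = 1/0.00578 = 173 s.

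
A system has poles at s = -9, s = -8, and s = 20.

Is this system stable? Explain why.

Pole(s) at s = 20 are not in the left half-plane. System is unstable.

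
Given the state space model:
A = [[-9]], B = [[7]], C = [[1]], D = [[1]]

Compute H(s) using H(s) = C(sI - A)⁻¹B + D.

(sI - A)⁻¹ = 1/(s + 9). H(s) = 1×7/(s + 9) + 1 = (s + 16)/(s + 9).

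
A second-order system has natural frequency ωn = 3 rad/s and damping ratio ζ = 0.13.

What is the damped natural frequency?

ωd = ωn√(1 - ζ²) = 3√(1 - 0.13²) = 2.97 rad/s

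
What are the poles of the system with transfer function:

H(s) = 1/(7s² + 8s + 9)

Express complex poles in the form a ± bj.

Discriminant = 8² - 4×7×9 = 64 - 252 = -188 < 0, so the poles are a complex conjugate pair s = (-8 ± j√188)/(2×7). Real part = -8/(2×7) = -8/14 ≈ -0.5714; imaginary part = ±√188/(2×7) ≈ 0.9794. Poles: s = -0.5714 ± 0.9794j.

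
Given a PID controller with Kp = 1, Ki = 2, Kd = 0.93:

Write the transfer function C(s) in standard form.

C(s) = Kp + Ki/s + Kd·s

Substituting values: C(s) = 1 + 2/s + 0.93s = (0.93s² + s + 2)/s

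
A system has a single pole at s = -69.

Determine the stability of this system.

Pole at s = -69 is in the left half-plane. Stable.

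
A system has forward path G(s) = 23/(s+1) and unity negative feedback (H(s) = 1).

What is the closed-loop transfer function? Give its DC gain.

T(s) = G/(1+GH) = [23/(s+1)] / [1 + 23/(s+1)] = 23/(s+1+23) = 23/(s+24). DC gain = 23/24 = 0.9583.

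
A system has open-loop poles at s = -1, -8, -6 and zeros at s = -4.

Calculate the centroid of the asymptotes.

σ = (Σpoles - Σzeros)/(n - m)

σ = (Σpoles - Σzeros)/(n - m) = (-15 - (-4))/(3 - 1) = -11/2 = -5.5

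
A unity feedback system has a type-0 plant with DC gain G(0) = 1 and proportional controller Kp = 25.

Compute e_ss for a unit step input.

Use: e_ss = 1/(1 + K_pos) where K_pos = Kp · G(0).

K_pos = Kp · G(0) = 25 × 1 = 25. e_ss = 1/(1 + 25) = 0.0385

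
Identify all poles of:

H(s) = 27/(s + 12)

Pole is where denominator = 0: s + 12 = 0, so s = -12.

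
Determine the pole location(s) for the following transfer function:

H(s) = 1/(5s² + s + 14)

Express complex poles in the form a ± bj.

Discriminant = 1² - 4×5×14 = 1 - 280 = -279 < 0, so the poles are a complex conjugate pair s = (-1 ± j√279)/(2×5). Real part = -1/(2×5) = -1/10 = -0.1; imaginary part = ±√279/(2×5) ≈ 1.6703. Poles: s = -0.1 ± 1.6703j.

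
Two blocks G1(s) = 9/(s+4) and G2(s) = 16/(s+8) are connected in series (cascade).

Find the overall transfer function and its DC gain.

Series: multiply transfer functions. G_eq = 9/(s+4) × 16/(s+8) = 144/((s+4)(s+8)). DC gain = 144/(4×8) = 4.5.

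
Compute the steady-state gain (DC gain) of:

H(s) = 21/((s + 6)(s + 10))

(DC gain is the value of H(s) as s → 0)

DC gain = H(0) = 21/(6 × 10) = 21/60 = 0.35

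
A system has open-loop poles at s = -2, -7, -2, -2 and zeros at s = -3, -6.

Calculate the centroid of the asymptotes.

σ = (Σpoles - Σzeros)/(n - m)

σ = (Σpoles - Σzeros)/(n - m) = (-13 - (-9))/(4 - 2) = -4/2 = -2.0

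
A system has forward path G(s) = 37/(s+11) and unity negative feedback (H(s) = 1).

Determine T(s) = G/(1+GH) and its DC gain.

T(s) = G/(1+GH) = [37/(s+11)] / [1 + 37/(s+11)] = 37/(s+11+37) = 37/(s+48). DC gain = 37/48 = 0.7708.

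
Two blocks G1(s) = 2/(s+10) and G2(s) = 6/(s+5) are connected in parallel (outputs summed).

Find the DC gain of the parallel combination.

Parallel: G_eq = G1 + G2. DC gain = G1(0) + G2(0) = 2/10 + 6/5 = 0.2 + 1.2 = 1.4.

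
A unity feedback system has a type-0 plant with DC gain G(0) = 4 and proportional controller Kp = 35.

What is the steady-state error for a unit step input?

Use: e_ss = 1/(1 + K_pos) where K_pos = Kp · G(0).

K_pos = Kp · G(0) = 35 × 4 = 140. e_ss = 1/(1 + 140) = 0.0071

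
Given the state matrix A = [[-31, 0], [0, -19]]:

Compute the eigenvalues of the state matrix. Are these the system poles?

For diagonal matrix, eigenvalues are diagonal entries: λ₁ = -31, λ₂ = -19. Eigenvalues of A = system poles.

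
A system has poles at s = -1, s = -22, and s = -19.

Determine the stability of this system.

All poles are in the left half-plane. System is stable.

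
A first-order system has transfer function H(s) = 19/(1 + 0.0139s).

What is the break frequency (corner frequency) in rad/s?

Corner frequency = 1/τ = 1/0.0139 = 71.942 rad/s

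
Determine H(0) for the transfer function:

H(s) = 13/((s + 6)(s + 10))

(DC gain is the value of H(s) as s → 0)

DC gain = H(0) = 13/(6 × 10) = 13/60 = 0.2167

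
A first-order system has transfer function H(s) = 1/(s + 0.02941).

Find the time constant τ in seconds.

For H(s) = 1/(s + 1/τ), the pole is at -1/τ = -0.02941, so τ = 1/0.02941 = 34 s.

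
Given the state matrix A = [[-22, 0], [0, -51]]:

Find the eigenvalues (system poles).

For diagonal matrix, eigenvalues are diagonal entries: λ₁ = -22, λ₂ = -51.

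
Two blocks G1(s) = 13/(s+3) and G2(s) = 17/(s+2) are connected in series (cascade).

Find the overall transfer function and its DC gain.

Series: multiply transfer functions. G_eq = 13/(s+3) × 17/(s+2) = 221/((s+3)(s+2)). DC gain = 221/(3×2) = 36.8333.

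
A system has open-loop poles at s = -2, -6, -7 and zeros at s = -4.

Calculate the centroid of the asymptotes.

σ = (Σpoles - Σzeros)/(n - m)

σ = (Σpoles - Σzeros)/(n - m) = (-15 - (-4))/(3 - 1) = -11/2 = -5.5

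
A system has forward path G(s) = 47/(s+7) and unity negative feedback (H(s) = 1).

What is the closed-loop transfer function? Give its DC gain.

T(s) = G/(1+GH) = [47/(s+7)] / [1 + 47/(s+7)] = 47/(s+7+47) = 47/(s+54). DC gain = 47/54 = 0.8704.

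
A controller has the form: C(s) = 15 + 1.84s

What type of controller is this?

This is a Proportional-Derivative (PD) controller.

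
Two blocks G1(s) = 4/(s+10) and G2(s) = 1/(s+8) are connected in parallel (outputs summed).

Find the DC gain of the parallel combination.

Parallel: G_eq = G1 + G2. DC gain = G1(0) + G2(0) = 4/10 + 1/8 = 0.4 + 0.125 = 0.525.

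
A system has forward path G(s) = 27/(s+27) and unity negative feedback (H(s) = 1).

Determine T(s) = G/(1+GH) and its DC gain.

T(s) = G/(1+GH) = [27/(s+27)] / [1 + 27/(s+27)] = 27/(s+27+27) = 27/(s+54). DC gain = 27/54 = 0.5.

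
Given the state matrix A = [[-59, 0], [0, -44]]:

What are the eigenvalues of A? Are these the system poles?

For diagonal matrix, eigenvalues are diagonal entries: λ₁ = -59, λ₂ = -44. Eigenvalues of A = system poles.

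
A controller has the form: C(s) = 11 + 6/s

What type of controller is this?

This is a Proportional-Integral (PI) controller.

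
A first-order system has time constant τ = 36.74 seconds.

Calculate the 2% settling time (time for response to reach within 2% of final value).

For first-order system, 2% settling time ≈ 4τ = 4 × 36.74 = 146.96 s.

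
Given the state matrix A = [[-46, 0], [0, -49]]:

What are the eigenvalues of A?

For diagonal matrix, eigenvalues are diagonal entries: λ₁ = -46, λ₂ = -49.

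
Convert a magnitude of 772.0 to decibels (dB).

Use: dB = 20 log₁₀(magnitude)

dB = 20 log₁₀(772.0) = 57.8 dB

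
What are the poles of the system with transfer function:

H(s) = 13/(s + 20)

Pole is where denominator = 0: s + 20 = 0, so s = -20.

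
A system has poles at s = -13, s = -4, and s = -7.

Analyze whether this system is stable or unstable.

All poles are in the left half-plane. System is stable.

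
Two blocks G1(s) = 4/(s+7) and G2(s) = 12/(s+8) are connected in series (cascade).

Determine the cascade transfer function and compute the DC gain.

Series: multiply transfer functions. G_eq = 4/(s+7) × 12/(s+8) = 48/((s+7)(s+8)). DC gain = 48/(7×8) = 0.8571.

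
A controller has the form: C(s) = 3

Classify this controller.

This is a Proportional (P) controller.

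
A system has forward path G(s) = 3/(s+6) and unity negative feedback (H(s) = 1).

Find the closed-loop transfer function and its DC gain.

T(s) = G/(1+GH) = [3/(s+6)] / [1 + 3/(s+6)] = 3/(s+6+3) = 3/(s+9). DC gain = 3/9 = 0.3333.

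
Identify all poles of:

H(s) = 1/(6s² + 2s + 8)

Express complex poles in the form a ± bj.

Discriminant = 2² - 4×6×8 = 4 - 192 = -188 < 0, so the poles are a complex conjugate pair s = (-2 ± j√188)/(2×6). Real part = -2/(2×6) = -2/12 ≈ -0.1667; imaginary part = ±√188/(2×6) ≈ 1.1426. Poles: s = -0.1667 ± 1.1426j.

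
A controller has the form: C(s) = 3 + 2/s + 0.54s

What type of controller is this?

This is a Proportional-Integral-Derivative (PID) controller.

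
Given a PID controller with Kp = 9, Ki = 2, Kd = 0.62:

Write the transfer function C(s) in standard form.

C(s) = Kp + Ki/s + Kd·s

Substituting values: C(s) = 9 + 2/s + 0.62s = (0.62s² + 9s + 2)/s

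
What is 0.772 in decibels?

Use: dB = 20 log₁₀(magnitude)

dB = 20 log₁₀(0.772) = -2.2 dB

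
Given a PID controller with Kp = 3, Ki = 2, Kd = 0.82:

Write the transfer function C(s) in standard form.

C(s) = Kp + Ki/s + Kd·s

Substituting values: C(s) = 3 + 2/s + 0.82s = (0.82s² + 3s + 2)/s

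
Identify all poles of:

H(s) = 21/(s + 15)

Pole is where denominator = 0: s + 15 = 0, so s = -15.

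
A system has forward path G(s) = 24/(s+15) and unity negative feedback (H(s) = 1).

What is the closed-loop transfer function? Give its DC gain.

T(s) = G/(1+GH) = [24/(s+15)] / [1 + 24/(s+15)] = 24/(s+15+24) = 24/(s+39). DC gain = 24/39 = 0.6154.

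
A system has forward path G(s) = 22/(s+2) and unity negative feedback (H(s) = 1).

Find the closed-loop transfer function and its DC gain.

T(s) = G/(1+GH) = [22/(s+2)] / [1 + 22/(s+2)] = 22/(s+2+22) = 22/(s+24). DC gain = 22/24 = 0.9167.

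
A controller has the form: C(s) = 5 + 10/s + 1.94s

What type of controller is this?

This is a Proportional-Integral-Derivative (PID) controller.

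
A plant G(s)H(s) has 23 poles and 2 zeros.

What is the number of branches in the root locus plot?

Root locus has n branches where n = number of poles = 23.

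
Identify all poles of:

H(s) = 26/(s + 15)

Pole is where denominator = 0: s + 15 = 0, so s = -15.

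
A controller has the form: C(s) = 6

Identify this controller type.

This is a Proportional (P) controller.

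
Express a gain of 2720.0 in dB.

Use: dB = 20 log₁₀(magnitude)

dB = 20 log₁₀(2720.0) = 68.7 dB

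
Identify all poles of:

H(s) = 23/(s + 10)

Pole is where denominator = 0: s + 10 = 0, so s = -10.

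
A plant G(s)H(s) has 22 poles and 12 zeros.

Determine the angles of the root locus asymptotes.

n - m = 22 - 12 = 10. Angles: θk = (2k + 1)·180°/10 = 18°, 54°, 90°, 126°, 162°, 198°, 234°, 270°, 306°, 342°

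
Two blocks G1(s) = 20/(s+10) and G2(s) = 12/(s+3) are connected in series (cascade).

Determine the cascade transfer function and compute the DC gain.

Series: multiply transfer functions. G_eq = 20/(s+10) × 12/(s+3) = 240/((s+10)(s+3)). DC gain = 240/(10×3) = 8.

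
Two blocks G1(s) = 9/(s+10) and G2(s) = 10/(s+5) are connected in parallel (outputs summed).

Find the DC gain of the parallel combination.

Parallel: G_eq = G1 + G2. DC gain = G1(0) + G2(0) = 9/10 + 10/5 = 0.9 + 2 = 2.9.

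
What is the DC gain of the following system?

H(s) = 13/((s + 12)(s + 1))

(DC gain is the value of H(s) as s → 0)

DC gain = H(0) = 13/(12 × 1) = 13/12 = 1.0833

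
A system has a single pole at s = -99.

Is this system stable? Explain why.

Pole at s = -99 is in the left half-plane. Stable.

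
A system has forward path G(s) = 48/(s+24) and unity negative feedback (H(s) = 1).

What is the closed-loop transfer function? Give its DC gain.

T(s) = G/(1+GH) = [48/(s+24)] / [1 + 48/(s+24)] = 48/(s+24+48) = 48/(s+72). DC gain = 48/72 = 0.6667.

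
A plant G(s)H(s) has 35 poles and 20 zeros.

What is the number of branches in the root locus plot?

Root locus has n branches where n = number of poles = 35.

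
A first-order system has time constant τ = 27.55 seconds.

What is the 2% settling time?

For first-order system, 2% settling time ≈ 4τ = 4 × 27.55 = 110.2 s.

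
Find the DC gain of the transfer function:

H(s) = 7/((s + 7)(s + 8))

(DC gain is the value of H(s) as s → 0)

DC gain = H(0) = 7/(7 × 8) = 7/56 = 0.125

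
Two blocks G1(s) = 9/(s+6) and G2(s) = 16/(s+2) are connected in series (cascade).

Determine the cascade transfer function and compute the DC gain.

Series: multiply transfer functions. G_eq = 9/(s+6) × 16/(s+2) = 144/((s+6)(s+2)). DC gain = 144/(6×2) = 12.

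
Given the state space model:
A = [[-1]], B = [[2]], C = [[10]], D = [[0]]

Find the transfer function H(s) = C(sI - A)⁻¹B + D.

(sI - A)⁻¹ = 1/(s + 1). H(s) = 10 × 2/(s + 1) + 0 = 20/(s + 1).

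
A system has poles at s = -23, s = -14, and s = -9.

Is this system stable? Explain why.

All poles are in the left half-plane. System is stable.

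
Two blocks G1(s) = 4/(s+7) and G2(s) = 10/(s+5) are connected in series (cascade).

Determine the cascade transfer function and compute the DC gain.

Series: multiply transfer functions. G_eq = 4/(s+7) × 10/(s+5) = 40/((s+7)(s+5)). DC gain = 40/(7×5) = 1.1429.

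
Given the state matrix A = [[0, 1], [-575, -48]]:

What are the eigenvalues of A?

det(A - λI) = λ² - (-48)λ + 575 = (λ - (-23))(λ - (-25)). Eigenvalues: -23, -25.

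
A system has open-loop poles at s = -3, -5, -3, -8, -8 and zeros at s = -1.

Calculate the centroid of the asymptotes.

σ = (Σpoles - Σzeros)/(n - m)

σ = (Σpoles - Σzeros)/(n - m) = (-27 - (-1))/(5 - 1) = -26/4 = -6.5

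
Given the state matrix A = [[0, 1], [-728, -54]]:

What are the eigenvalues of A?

det(A - λI) = λ² - (-54)λ + 728 = (λ - (-26))(λ - (-28)). Eigenvalues: -26, -28.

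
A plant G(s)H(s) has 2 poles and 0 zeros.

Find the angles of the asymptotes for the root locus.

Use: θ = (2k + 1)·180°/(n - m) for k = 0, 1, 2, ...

n - m = 2 - 0 = 2. Angles: θk = (2k + 1)·180°/2 = 90°, 270°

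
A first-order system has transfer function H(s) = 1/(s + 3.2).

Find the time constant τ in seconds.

For H(s) = 1/(s + 1/τ), the pole is at -1/τ = -3.2, so τ = 1/3.2 = 0.3125 s.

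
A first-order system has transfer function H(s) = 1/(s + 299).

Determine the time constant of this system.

For H(s) = 1/(s + 1/τ), the pole is at -1/τ = -299, so τ = 1/299 = 0.0033 s.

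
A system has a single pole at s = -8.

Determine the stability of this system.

Pole at s = -8 is in the left half-plane. Stable.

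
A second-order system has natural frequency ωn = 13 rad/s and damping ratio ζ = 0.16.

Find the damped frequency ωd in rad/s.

ωd = ωn√(1 - ζ²) = 13√(1 - 0.16²) = 12.83 rad/s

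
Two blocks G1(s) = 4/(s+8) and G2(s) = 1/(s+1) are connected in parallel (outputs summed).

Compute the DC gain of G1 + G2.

Parallel: G_eq = G1 + G2. DC gain = G1(0) + G2(0) = 4/8 + 1/1 = 0.5 + 1 = 1.5.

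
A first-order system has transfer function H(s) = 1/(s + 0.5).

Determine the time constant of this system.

For H(s) = 1/(s + 1/τ), the pole is at -1/τ = -0.5, so τ = 1/0.5 = 2 s.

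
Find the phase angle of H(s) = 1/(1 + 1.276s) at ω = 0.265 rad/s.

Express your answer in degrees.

Phase = -arctan(ωτ) = -arctan(0.265 × 1.276) = -18.7°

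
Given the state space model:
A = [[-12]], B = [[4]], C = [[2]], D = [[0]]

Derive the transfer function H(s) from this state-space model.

(sI - A)⁻¹ = 1/(s + 12). H(s) = 2 × 4/(s + 12) + 0 = 8/(s + 12).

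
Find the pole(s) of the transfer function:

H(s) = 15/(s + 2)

Pole is where denominator = 0: s + 2 = 0, so s = -2.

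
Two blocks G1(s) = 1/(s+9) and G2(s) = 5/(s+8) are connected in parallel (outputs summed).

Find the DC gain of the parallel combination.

Parallel: G_eq = G1 + G2. DC gain = G1(0) + G2(0) = 1/9 + 5/8 = 0.1111 + 0.625 = 0.7361.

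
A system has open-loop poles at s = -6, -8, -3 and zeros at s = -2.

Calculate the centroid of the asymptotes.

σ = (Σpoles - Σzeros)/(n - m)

σ = (Σpoles - Σzeros)/(n - m) = (-17 - (-2))/(3 - 1) = -15/2 = -7.5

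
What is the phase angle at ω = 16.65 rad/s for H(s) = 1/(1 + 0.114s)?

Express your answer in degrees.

Phase = -arctan(ωτ) = -arctan(16.65 × 0.114) = -62.2°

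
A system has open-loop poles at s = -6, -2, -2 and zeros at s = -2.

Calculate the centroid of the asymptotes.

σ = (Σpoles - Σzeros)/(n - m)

σ = (Σpoles - Σzeros)/(n - m) = (-10 - (-2))/(3 - 1) = -8/2 = -4.0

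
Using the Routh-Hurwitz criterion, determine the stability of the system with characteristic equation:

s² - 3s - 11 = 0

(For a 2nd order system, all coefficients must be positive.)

Coefficients: 1, -3, -11. b=-3, c=-11 not positive, so system is unstable.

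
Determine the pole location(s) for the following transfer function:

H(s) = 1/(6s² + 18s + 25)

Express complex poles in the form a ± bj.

Discriminant = 18² - 4×6×25 = 324 - 600 = -276 < 0, so the poles are a complex conjugate pair s = (-18 ± j√276)/(2×6). Real part = -18/(2×6) = -18/12 = -1.5; imaginary part = ±√276/(2×6) ≈ 1.3844. Poles: s = -1.5 ± 1.3844j.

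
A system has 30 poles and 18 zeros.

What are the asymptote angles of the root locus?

n - m = 30 - 18 = 12. Angles: θk = (2k + 1)·180°/12 = 15°, 45°, 75°, 105°, 135°, 165°, 195°, 225°, 255°, 285°, 315°, 345°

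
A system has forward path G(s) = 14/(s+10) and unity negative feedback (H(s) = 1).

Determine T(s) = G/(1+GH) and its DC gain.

T(s) = G/(1+GH) = [14/(s+10)] / [1 + 14/(s+10)] = 14/(s+10+14) = 14/(s+24). DC gain = 14/24 = 0.5833.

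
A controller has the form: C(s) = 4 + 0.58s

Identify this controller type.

This is a Proportional-Derivative (PD) controller.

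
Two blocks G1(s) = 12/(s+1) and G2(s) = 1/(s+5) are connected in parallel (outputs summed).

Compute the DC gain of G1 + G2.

Parallel: G_eq = G1 + G2. DC gain = G1(0) + G2(0) = 12/1 + 1/5 = 12 + 0.2 = 12.2.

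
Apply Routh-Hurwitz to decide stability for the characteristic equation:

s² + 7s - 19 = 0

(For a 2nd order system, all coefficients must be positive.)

Coefficients: 1, 7, -19. c=-19 not positive, so system is unstable.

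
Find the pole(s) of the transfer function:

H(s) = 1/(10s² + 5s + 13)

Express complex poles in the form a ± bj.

Discriminant = 5² - 4×10×13 = 25 - 520 = -495 < 0, so the poles are a complex conjugate pair s = (-5 ± j√495)/(2×10). Real part = -5/(2×10) = -5/20 = -0.25; imaginary part = ±√495/(2×10) ≈ 1.1124. Poles: s = -0.25 ± 1.1124j.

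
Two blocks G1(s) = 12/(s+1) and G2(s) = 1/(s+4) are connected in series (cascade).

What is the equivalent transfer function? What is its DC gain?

Series: multiply transfer functions. G_eq = 12/(s+1) × 1/(s+4) = 12/((s+1)(s+4)). DC gain = 12/(1×4) = 3.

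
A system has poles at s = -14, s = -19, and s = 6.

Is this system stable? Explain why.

Pole(s) at s = 6 are not in the left half-plane. System is unstable.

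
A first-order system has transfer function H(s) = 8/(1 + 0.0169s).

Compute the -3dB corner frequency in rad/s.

Corner frequency = 1/τ = 1/0.0169 = 59.172 rad/s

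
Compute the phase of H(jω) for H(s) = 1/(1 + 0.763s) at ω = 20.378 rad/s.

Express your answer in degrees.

Phase = -arctan(ωτ) = -arctan(20.378 × 0.763) = -86.3°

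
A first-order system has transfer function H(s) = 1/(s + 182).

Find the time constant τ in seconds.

For H(s) = 1/(s + 1/τ), the pole is at -1/τ = -182, so τ = 1/182 = 0.0055 s.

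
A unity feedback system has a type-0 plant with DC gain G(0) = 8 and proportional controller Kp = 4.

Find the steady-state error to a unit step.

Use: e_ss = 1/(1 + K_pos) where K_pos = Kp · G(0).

K_pos = Kp · G(0) = 4 × 8 = 32. e_ss = 1/(1 + 32) = 0.0303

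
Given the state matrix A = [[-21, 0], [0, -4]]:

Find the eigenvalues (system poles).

For diagonal matrix, eigenvalues are diagonal entries: λ₁ = -21, λ₂ = -4.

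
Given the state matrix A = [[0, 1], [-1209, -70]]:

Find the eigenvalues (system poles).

det(A - λI) = λ² - (-70)λ + 1209 = (λ - (-31))(λ - (-39)). Eigenvalues: -31, -39.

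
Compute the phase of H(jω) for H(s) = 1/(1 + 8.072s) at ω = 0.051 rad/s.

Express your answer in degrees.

Phase = -arctan(ωτ) = -arctan(0.051 × 8.072) = -22.4°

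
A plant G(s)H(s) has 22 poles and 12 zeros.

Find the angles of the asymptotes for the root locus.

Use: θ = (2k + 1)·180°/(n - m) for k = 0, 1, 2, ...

n - m = 22 - 12 = 10. Angles: θk = (2k + 1)·180°/10 = 18°, 54°, 90°, 126°, 162°, 198°, 234°, 270°, 306°, 342°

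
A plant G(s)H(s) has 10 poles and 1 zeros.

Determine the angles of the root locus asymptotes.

n - m = 10 - 1 = 9. Angles: θk = (2k + 1)·180°/9 = 20°, 60°, 100°, 140°, 180°, 220°, 260°, 300°, 340°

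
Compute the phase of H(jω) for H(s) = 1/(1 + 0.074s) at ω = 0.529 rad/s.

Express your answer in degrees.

Phase = -arctan(ωτ) = -arctan(0.529 × 0.074) = -2.2°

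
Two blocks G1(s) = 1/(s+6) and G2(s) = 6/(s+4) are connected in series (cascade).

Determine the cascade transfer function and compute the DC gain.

Series: multiply transfer functions. G_eq = 1/(s+6) × 6/(s+4) = 6/((s+6)(s+4)). DC gain = 6/(6×4) = 0.25.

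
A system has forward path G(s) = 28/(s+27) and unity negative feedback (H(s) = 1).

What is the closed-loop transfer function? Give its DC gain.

T(s) = G/(1+GH) = [28/(s+27)] / [1 + 28/(s+27)] = 28/(s+27+28) = 28/(s+55). DC gain = 28/55 = 0.5091.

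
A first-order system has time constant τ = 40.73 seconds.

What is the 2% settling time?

For first-order system, 2% settling time ≈ 4τ = 4 × 40.73 = 162.92 s.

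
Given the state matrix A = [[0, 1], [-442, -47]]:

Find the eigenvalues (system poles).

det(A - λI) = λ² - (-47)λ + 442 = (λ - (-13))(λ - (-34)). Eigenvalues: -13, -34.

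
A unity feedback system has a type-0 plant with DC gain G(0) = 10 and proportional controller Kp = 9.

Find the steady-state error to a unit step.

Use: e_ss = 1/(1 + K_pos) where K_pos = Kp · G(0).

K_pos = Kp · G(0) = 9 × 10 = 90. e_ss = 1/(1 + 90) = 0.0110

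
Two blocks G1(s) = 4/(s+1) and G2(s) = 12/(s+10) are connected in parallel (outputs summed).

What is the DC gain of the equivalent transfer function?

Parallel: G_eq = G1 + G2. DC gain = G1(0) + G2(0) = 4/1 + 12/10 = 4 + 1.2 = 5.2.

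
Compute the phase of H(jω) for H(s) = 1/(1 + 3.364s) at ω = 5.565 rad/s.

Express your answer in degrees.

Phase = -arctan(ωτ) = -arctan(5.565 × 3.364) = -86.9°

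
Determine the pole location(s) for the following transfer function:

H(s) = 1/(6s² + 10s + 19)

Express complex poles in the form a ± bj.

Discriminant = 10² - 4×6×19 = 100 - 456 = -356 < 0, so the poles are a complex conjugate pair s = (-10 ± j√356)/(2×6). Real part = -10/(2×6) = -10/12 ≈ -0.8333; imaginary part = ±√356/(2×6) ≈ 1.5723. Poles: s = -0.8333 ± 1.5723j.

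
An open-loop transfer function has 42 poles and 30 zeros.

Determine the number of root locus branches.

Root locus has n branches where n = number of poles = 42.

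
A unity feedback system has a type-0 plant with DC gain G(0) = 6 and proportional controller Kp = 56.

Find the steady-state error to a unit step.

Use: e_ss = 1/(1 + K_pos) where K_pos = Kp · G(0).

K_pos = Kp · G(0) = 56 × 6 = 336. e_ss = 1/(1 + 336) = 0.0030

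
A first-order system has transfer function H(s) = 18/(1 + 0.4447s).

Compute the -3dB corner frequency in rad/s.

Corner frequency = 1/τ = 1/0.4447 = 2.249 rad/s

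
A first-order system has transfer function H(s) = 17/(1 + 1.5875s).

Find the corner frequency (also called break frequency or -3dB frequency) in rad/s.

Corner frequency = 1/τ = 1/1.5875 = 0.63 rad/s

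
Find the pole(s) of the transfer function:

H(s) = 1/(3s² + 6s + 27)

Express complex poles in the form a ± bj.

Discriminant = 6² - 4×3×27 = 36 - 324 = -288 < 0, so the poles are a complex conjugate pair s = (-6 ± j√288)/(2×3). Real part = -6/(2×3) = -6/6 = -1; imaginary part = ±√288/(2×3) ≈ 2.8284. Poles: s = -1 ± 2.8284j.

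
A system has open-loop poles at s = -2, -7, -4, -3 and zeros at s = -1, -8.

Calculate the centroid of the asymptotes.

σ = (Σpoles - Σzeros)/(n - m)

σ = (Σpoles - Σzeros)/(n - m) = (-16 - (-9))/(4 - 2) = -7/2 = -3.5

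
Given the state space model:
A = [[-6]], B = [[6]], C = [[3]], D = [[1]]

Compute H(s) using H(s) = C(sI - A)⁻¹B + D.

(sI - A)⁻¹ = 1/(s + 6). H(s) = 3×6/(s + 6) + 1 = (s + 24)/(s + 6).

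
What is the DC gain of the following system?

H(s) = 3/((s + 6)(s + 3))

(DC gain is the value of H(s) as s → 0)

DC gain = H(0) = 3/(6 × 3) = 3/18 = 0.1667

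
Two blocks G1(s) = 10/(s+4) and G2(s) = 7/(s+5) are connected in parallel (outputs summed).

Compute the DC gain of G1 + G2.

Parallel: G_eq = G1 + G2. DC gain = G1(0) + G2(0) = 10/4 + 7/5 = 2.5 + 1.4 = 3.9.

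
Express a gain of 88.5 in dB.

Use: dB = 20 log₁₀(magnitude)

dB = 20 log₁₀(88.5) = 38.9 dB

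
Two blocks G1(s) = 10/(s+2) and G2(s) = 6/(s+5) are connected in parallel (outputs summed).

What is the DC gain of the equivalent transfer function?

Parallel: G_eq = G1 + G2. DC gain = G1(0) + G2(0) = 10/2 + 6/5 = 5 + 1.2 = 6.2.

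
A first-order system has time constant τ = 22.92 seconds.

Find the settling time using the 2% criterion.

For first-order system, 2% settling time ≈ 4τ = 4 × 22.92 = 91.68 s.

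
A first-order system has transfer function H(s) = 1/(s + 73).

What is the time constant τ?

For H(s) = 1/(s + 1/τ), the pole is at -1/τ = -73, so τ = 1/73 = 0.0137 s.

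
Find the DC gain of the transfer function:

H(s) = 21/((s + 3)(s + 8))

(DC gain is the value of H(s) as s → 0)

DC gain = H(0) = 21/(3 × 8) = 21/24 = 0.875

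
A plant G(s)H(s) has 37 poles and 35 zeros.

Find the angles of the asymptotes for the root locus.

n - m = 37 - 35 = 2. Angles: θk = (2k + 1)·180°/2 = 90°, 270°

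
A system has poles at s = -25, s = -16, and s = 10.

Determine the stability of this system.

Pole(s) at s = 10 are not in the left half-plane. System is unstable.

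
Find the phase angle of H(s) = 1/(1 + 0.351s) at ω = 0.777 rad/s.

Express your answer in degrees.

Phase = -arctan(ωτ) = -arctan(0.777 × 0.351) = -15.3°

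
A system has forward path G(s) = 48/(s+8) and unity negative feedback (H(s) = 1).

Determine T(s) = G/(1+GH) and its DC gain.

T(s) = G/(1+GH) = [48/(s+8)] / [1 + 48/(s+8)] = 48/(s+8+48) = 48/(s+56). DC gain = 48/56 = 0.8571.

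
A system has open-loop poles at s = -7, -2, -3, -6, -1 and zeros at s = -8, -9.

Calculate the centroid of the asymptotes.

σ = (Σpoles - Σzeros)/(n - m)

σ = (Σpoles - Σzeros)/(n - m) = (-19 - (-17))/(5 - 2) = -2/3 = -0.67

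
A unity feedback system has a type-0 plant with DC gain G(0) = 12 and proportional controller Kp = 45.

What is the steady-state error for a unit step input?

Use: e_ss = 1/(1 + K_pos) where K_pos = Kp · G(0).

K_pos = Kp · G(0) = 45 × 12 = 540. e_ss = 1/(1 + 540) = 0.0018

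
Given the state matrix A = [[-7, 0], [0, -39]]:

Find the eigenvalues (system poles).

For diagonal matrix, eigenvalues are diagonal entries: λ₁ = -7, λ₂ = -39.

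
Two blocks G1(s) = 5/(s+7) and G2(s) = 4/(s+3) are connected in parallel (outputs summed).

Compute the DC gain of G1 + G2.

Parallel: G_eq = G1 + G2. DC gain = G1(0) + G2(0) = 5/7 + 4/3 = 0.7143 + 1.3333 = 2.0476.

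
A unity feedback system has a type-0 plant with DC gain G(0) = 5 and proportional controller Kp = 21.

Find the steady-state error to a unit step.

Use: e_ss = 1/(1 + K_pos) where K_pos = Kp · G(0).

K_pos = Kp · G(0) = 21 × 5 = 105. e_ss = 1/(1 + 105) = 0.0094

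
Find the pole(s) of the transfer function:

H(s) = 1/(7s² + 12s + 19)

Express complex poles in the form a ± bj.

Discriminant = 12² - 4×7×19 = 144 - 532 = -388 < 0, so the poles are a complex conjugate pair s = (-12 ± j√388)/(2×7). Real part = -12/(2×7) = -12/14 ≈ -0.8571; imaginary part = ±√388/(2×7) ≈ 1.4070. Poles: s = -0.8571 ± 1.4070j.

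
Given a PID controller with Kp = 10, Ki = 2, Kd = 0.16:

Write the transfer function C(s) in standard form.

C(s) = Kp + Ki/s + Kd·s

Substituting values: C(s) = 10 + 2/s + 0.16s = (0.16s² + 10s + 2)/s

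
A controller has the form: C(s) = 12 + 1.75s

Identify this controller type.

This is a Proportional-Derivative (PD) controller.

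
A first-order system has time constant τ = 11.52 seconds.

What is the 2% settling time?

For first-order system, 2% settling time ≈ 4τ = 4 × 11.52 = 46.08 s.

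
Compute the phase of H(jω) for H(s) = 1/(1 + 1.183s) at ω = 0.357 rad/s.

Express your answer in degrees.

Phase = -arctan(ωτ) = -arctan(0.357 × 1.183) = -22.9°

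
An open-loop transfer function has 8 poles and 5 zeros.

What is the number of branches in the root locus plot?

Root locus has n branches where n = number of poles = 8.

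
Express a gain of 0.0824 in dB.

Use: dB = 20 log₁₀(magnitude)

dB = 20 log₁₀(0.0824) = -21.7 dB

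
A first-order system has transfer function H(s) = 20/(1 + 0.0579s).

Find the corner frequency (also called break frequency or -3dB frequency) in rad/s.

Corner frequency = 1/τ = 1/0.0579 = 17.271 rad/s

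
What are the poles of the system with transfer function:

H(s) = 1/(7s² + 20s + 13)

Discriminant = 20² - 4×7×13 = 400 - 364 = 36 > 0, so two distinct real poles. Using quadratic formula: s = (-20 ± √36)/(2×7) = (-20 ± √36)/14, with √36 = 6. s₁ = -14/14 = -1, s₂ = -26/14 ≈ -1.8571. Poles: s₁ = -1, s₂ = -1.8571.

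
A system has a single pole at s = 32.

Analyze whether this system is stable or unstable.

Pole at s = 32 is in the right half-plane. Unstable.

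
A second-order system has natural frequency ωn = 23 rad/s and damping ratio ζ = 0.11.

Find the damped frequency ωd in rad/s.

ωd = ωn√(1 - ζ²) = 23√(1 - 0.11²) = 22.86 rad/s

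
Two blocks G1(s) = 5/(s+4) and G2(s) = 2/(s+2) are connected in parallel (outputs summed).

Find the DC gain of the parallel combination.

Parallel: G_eq = G1 + G2. DC gain = G1(0) + G2(0) = 5/4 + 2/2 = 1.25 + 1 = 2.25.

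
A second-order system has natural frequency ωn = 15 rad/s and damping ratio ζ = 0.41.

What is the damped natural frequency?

ωd = ωn√(1 - ζ²) = 15√(1 - 0.41²) = 13.68 rad/s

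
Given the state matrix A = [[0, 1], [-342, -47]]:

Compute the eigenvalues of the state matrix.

det(A - λI) = λ² - (-47)λ + 342 = (λ - (-9))(λ - (-38)). Eigenvalues: -9, -38.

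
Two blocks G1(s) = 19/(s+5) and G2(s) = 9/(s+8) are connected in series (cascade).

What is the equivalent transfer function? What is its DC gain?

Series: multiply transfer functions. G_eq = 19/(s+5) × 9/(s+8) = 171/((s+5)(s+8)). DC gain = 171/(5×8) = 4.275.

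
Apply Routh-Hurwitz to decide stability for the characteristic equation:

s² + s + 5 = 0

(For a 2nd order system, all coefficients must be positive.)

Coefficients: 1, 1, 5. All positive, so system is stable.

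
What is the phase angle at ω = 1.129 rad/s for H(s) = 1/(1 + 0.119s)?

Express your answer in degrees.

Phase = -arctan(ωτ) = -arctan(1.129 × 0.119) = -7.7°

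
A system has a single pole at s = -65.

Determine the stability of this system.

Pole at s = -65 is in the left half-plane. Stable.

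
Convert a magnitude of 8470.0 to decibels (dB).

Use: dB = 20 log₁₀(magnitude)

dB = 20 log₁₀(8470.0) = 78.6 dB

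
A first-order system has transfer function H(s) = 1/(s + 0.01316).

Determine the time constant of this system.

For H(s) = 1/(s + 1/τ), the pole is at -1/τ = -0.01316, so τ = 1/0.01316 = 75.99 s.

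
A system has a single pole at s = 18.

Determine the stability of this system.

Pole at s = 18 is in the right half-plane. Unstable.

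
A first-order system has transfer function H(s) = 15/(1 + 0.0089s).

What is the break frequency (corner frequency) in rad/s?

Corner frequency = 1/τ = 1/0.0089 = 112.36 rad/s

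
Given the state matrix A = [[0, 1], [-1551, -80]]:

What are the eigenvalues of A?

det(A - λI) = λ² - (-80)λ + 1551 = (λ - (-47))(λ - (-33)). Eigenvalues: -47, -33.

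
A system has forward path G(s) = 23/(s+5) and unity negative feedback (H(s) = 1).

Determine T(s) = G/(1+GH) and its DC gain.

T(s) = G/(1+GH) = [23/(s+5)] / [1 + 23/(s+5)] = 23/(s+5+23) = 23/(s+28). DC gain = 23/28 = 0.8214.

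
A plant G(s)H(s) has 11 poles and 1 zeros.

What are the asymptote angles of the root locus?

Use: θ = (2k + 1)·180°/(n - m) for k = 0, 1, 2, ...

n - m = 11 - 1 = 10. Angles: θk = (2k + 1)·180°/10 = 18°, 54°, 90°, 126°, 162°, 198°, 234°, 270°, 306°, 342°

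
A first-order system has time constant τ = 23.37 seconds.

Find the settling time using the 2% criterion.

For first-order system, 2% settling time ≈ 4τ = 4 × 23.37 = 93.48 s.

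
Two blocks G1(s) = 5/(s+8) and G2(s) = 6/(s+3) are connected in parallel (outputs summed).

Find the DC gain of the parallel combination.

Parallel: G_eq = G1 + G2. DC gain = G1(0) + G2(0) = 5/8 + 6/3 = 0.625 + 2 = 2.625.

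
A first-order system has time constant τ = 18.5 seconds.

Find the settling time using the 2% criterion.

For first-order system, 2% settling time ≈ 4τ = 4 × 18.5 = 74.0 s.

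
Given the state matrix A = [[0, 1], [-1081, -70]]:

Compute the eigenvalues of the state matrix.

det(A - λI) = λ² - (-70)λ + 1081 = (λ - (-23))(λ - (-47)). Eigenvalues: -23, -47.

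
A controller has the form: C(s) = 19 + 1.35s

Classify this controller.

This is a Proportional-Derivative (PD) controller.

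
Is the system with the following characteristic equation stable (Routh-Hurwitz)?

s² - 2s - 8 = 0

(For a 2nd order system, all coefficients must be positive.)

Coefficients: 1, -2, -8. b=-2, c=-8 not positive, so system is unstable.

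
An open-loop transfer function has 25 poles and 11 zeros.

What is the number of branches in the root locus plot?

Root locus has n branches where n = number of poles = 25.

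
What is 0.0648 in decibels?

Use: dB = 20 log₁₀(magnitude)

dB = 20 log₁₀(0.0648) = -23.8 dB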